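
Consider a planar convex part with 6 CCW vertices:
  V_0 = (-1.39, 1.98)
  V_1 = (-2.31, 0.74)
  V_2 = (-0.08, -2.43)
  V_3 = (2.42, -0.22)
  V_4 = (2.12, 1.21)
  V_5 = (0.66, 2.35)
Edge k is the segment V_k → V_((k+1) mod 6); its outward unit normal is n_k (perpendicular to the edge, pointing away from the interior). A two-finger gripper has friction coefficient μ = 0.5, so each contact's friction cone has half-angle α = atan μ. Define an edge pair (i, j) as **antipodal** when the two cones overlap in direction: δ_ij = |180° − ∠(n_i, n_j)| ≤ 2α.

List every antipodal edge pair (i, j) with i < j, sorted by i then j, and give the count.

count = 5; pairs: (0,2), (0,3), (1,3), (1,4), (2,5)

α = atan 0.5 = 26.57°;  2α = 53.13°
n_0 = (-0.8031, +0.5958)
n_1 = (-0.8179, -0.5754)
n_2 = (+0.6623, -0.7492)
n_3 = (+0.9787, +0.2053)
n_4 = (+0.6154, +0.7882)
n_5 = (-0.1776, +0.9841)
  (0,1): δ = 108.30°  ·
  (0,2): δ = 11.95°  ✓
  (0,3): δ = 48.42°  ✓
  (0,4): δ = 88.59°  ·
  (0,5): δ = 136.80°  ·
  (1,2): δ = 83.65°  ·
  (1,3): δ = 23.28°  ✓
  (1,4): δ = 16.89°  ✓
  (1,5): δ = 65.11°  ·
  (2,3): δ = 119.63°  ·
  (2,4): δ = 79.46°  ·
  (2,5): δ = 31.25°  ✓
  (3,4): δ = 139.83°  ·
  (3,5): δ = 91.62°  ·
  (4,5): δ = 131.79°  ·
antipodal pairs: 5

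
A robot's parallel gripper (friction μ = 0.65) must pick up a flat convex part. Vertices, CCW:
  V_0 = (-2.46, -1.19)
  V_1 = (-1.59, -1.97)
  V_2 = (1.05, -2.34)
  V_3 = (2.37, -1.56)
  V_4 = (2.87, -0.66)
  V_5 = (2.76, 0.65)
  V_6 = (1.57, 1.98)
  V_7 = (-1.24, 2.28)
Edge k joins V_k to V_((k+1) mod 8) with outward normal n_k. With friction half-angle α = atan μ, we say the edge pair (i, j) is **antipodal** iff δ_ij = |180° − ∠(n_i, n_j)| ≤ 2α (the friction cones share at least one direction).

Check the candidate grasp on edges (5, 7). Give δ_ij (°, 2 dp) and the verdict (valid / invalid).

δ = 61.19°, valid

α = atan 0.65 = 33.02°;  2α = 66.05°
edge 5: e_5 = (-1.19, +1.33);  n_5 = (+0.7452, +0.6668)
edge 7: e_7 = (-1.22, -3.47);  n_7 = (-0.9434, +0.3317)
∠(n_5, n_7) = 118.81°
δ = |180° − 118.81°| = 61.19°
61.19° ≤ 2α = 66.05°  →  valid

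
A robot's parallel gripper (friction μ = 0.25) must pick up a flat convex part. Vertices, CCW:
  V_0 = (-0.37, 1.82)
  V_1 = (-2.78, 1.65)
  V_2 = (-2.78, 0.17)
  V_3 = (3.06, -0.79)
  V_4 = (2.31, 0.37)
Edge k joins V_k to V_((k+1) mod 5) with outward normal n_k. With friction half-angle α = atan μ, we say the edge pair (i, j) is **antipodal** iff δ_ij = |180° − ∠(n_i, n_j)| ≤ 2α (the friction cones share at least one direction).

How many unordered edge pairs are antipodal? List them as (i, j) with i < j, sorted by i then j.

α = atan 0.25 = 14.04°;  2α = 28.07°
n_0 = (-0.0704, +0.9975)
n_1 = (-1.0000, -0.0000)
n_2 = (-0.1622, -0.9868)
n_3 = (+0.8398, +0.5430)
n_4 = (+0.4759, +0.8795)
  (0,1): δ = 94.03°  ·
  (0,2): δ = 13.37°  ✓
  (0,3): δ = 118.85°  ·
  (0,4): δ = 147.55°  ·
  (1,2): δ = 99.33°  ·
  (1,3): δ = 32.88°  ·
  (1,4): δ = 61.58°  ·
  (2,3): δ = 47.78°  ·
  (2,4): δ = 19.08°  ✓
  (3,4): δ = 151.30°  ·
antipodal pairs: 2

count = 2; pairs: (0,2), (2,4)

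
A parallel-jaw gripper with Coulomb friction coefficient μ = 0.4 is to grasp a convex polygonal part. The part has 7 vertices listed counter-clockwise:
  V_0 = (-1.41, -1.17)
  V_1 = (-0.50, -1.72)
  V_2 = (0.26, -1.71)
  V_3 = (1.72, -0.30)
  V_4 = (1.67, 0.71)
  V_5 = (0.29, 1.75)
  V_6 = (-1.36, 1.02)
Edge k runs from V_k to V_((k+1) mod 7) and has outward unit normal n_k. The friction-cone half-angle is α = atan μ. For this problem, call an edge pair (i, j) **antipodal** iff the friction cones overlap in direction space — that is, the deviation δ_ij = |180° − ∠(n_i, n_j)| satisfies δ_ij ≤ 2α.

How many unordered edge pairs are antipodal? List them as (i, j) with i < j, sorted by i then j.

α = atan 0.4 = 21.80°;  2α = 43.60°
n_0 = (-0.5173, -0.8558)
n_1 = (+0.0132, -0.9999)
n_2 = (+0.6947, -0.7193)
n_3 = (+0.9988, +0.0494)
n_4 = (+0.6019, +0.7986)
n_5 = (-0.4046, +0.9145)
n_6 = (-0.9997, +0.0228)
  (0,1): δ = 148.10°  ·
  (0,2): δ = 104.85°  ·
  (0,3): δ = 56.02°  ·
  (0,4): δ = 5.85°  ✓
  (0,5): δ = 55.01°  ·
  (0,6): δ = 119.84°  ·
  (1,2): δ = 136.75°  ·
  (1,3): δ = 87.92°  ·
  (1,4): δ = 37.76°  ✓
  (1,5): δ = 23.11°  ✓
  (1,6): δ = 87.94°  ·
  (2,3): δ = 131.17°  ·
  (2,4): δ = 81.00°  ·
  (2,5): δ = 20.14°  ✓
  (2,6): δ = 44.69°  ·
  (3,4): δ = 129.84°  ·
  (3,5): δ = 68.97°  ·
  (3,6): δ = 4.14°  ✓
  (4,5): δ = 119.13°  ·
  (4,6): δ = 54.31°  ·
  (5,6): δ = 115.17°  ·
antipodal pairs: 5

count = 5; pairs: (0,4), (1,4), (1,5), (2,5), (3,6)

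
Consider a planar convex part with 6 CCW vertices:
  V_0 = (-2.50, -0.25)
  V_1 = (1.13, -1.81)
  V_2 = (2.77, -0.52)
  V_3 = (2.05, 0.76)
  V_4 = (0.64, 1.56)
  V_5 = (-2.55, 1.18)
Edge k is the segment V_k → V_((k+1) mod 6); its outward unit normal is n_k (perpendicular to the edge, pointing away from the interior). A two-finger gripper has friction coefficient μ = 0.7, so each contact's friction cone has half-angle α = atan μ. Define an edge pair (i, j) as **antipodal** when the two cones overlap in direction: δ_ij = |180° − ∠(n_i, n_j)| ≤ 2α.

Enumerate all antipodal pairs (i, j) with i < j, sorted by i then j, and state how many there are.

count = 8; pairs: (0,2), (0,3), (0,4), (1,3), (1,4), (1,5), (2,5), (3,5)

α = atan 0.7 = 34.99°;  2α = 69.98°
n_0 = (-0.3948, -0.9188)
n_1 = (+0.6182, -0.7860)
n_2 = (+0.8716, +0.4903)
n_3 = (+0.4935, +0.8698)
n_4 = (-0.1183, +0.9930)
n_5 = (-0.9994, -0.0349)
  (0,1): δ = 118.56°  ·
  (0,2): δ = 37.39°  ✓
  (0,3): δ = 6.31°  ✓
  (0,4): δ = 30.05°  ✓
  (0,5): δ = 115.26°  ·
  (1,2): δ = 98.83°  ·
  (1,3): δ = 67.76°  ✓
  (1,4): δ = 31.39°  ✓
  (1,5): δ = 53.81°  ✓
  (2,3): δ = 148.93°  ·
  (2,4): δ = 112.56°  ·
  (2,5): δ = 27.36°  ✓
  (3,4): δ = 143.64°  ·
  (3,5): δ = 58.43°  ✓
  (4,5): δ = 94.79°  ·
antipodal pairs: 8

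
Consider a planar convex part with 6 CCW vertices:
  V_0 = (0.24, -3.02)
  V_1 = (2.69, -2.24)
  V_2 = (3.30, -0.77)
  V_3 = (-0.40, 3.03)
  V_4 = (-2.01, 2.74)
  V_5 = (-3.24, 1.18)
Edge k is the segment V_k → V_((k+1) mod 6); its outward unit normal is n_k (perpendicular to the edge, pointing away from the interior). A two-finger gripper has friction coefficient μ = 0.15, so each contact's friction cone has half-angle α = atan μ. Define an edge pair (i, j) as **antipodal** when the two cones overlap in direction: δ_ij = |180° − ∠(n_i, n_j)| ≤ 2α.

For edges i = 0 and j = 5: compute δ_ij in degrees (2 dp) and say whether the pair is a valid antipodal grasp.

δ = 111.98°, invalid

α = atan 0.15 = 8.53°;  2α = 17.06°
edge 0: e_0 = (+2.45, +0.78);  n_0 = (+0.3034, -0.9529)
edge 5: e_5 = (+3.48, -4.20);  n_5 = (-0.7700, -0.6380)
∠(n_0, n_5) = 68.02°
δ = |180° − 68.02°| = 111.98°
111.98° > 2α = 17.06°  →  invalid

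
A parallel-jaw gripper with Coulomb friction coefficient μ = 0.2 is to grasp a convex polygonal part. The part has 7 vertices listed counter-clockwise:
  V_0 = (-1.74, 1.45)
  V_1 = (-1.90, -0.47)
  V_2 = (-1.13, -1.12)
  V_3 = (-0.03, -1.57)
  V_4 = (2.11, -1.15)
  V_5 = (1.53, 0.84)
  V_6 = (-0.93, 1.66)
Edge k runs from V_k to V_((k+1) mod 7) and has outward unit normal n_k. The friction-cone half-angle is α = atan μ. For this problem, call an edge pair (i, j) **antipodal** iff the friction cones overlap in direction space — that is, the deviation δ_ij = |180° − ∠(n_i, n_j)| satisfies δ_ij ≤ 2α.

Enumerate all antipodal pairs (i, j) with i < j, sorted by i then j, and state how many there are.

α = atan 0.2 = 11.31°;  2α = 22.62°
n_0 = (-0.9965, +0.0830)
n_1 = (-0.6451, -0.7641)
n_2 = (-0.3786, -0.9255)
n_3 = (+0.1926, -0.9813)
n_4 = (+0.9601, +0.2798)
n_5 = (+0.3162, +0.9487)
n_6 = (-0.2510, +0.9680)
  (0,1): δ = 125.41°  ·
  (0,2): δ = 107.49°  ·
  (0,3): δ = 74.13°  ·
  (0,4): δ = 21.01°  ✓
  (0,5): δ = 76.33°  ·
  (0,6): δ = 109.30°  ·
  (1,2): δ = 162.08°  ·
  (1,3): δ = 128.73°  ·
  (1,4): δ = 33.58°  ·
  (1,5): δ = 21.73°  ✓
  (1,6): δ = 54.70°  ·
  (2,3): δ = 146.65°  ·
  (2,4): δ = 51.50°  ·
  (2,5): δ = 3.81°  ✓
  (2,6): δ = 36.78°  ·
  (3,4): δ = 84.85°  ·
  (3,5): δ = 29.54°  ·
  (3,6): δ = 3.43°  ✓
  (4,5): δ = 124.68°  ·
  (4,6): δ = 91.71°  ·
  (5,6): δ = 147.03°  ·
antipodal pairs: 4

count = 4; pairs: (0,4), (1,5), (2,5), (3,6)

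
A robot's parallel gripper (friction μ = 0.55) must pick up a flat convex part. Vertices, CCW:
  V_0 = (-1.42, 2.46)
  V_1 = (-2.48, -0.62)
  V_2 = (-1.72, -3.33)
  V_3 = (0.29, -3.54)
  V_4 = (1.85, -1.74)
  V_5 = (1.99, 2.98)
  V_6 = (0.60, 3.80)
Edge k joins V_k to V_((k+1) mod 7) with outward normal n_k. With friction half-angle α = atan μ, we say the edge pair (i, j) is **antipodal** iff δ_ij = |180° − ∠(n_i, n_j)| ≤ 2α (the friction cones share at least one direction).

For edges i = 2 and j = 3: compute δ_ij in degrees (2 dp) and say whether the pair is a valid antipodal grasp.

δ = 124.95°, invalid

α = atan 0.55 = 28.81°;  2α = 57.62°
edge 2: e_2 = (+2.01, -0.21);  n_2 = (-0.1039, -0.9946)
edge 3: e_3 = (+1.56, +1.80);  n_3 = (+0.7557, -0.6549)
∠(n_2, n_3) = 55.05°
δ = |180° − 55.05°| = 124.95°
124.95° > 2α = 57.62°  →  invalid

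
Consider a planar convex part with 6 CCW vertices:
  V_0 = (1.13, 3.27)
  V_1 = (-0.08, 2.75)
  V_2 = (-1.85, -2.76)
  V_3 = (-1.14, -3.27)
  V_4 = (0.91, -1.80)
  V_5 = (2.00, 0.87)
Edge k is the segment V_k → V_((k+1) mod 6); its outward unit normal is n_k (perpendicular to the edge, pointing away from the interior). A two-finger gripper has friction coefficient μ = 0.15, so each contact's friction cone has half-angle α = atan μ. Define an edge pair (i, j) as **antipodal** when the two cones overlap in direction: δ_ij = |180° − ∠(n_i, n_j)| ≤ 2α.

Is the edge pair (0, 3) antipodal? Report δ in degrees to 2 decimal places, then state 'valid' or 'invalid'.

δ = 12.39°, valid

α = atan 0.15 = 8.53°;  2α = 17.06°
edge 0: e_0 = (-1.21, -0.52);  n_0 = (-0.3948, +0.9188)
edge 3: e_3 = (+2.05, +1.47);  n_3 = (+0.5827, -0.8127)
∠(n_0, n_3) = 167.61°
δ = |180° − 167.61°| = 12.39°
12.39° ≤ 2α = 17.06°  →  valid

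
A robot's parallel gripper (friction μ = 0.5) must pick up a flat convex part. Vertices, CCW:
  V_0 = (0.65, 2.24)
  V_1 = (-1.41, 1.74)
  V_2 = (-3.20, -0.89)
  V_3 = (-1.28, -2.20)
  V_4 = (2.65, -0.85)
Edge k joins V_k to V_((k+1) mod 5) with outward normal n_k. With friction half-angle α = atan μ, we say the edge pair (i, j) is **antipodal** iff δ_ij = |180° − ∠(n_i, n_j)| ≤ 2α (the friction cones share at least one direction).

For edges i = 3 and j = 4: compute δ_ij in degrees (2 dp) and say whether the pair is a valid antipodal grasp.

α = atan 0.5 = 26.57°;  2α = 53.13°
edge 3: e_3 = (+3.93, +1.35);  n_3 = (+0.3249, -0.9458)
edge 4: e_4 = (-2.00, +3.09);  n_4 = (+0.8395, +0.5434)
∠(n_3, n_4) = 103.95°
δ = |180° − 103.95°| = 76.05°
76.05° > 2α = 53.13°  →  invalid

δ = 76.05°, invalid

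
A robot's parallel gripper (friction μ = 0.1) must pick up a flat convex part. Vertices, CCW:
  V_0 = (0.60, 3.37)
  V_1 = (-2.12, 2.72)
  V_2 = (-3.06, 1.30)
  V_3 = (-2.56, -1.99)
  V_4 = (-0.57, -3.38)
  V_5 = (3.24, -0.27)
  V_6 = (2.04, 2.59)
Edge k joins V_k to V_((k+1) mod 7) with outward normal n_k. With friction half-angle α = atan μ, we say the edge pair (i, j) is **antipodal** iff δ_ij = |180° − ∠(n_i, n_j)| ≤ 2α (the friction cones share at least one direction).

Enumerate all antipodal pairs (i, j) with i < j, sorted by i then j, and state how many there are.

count = 1; pairs: (3,6)

α = atan 0.1 = 5.71°;  2α = 11.42°
n_0 = (-0.2324, +0.9726)
n_1 = (-0.8339, +0.5520)
n_2 = (-0.9886, -0.1503)
n_3 = (-0.5726, -0.8198)
n_4 = (+0.6324, -0.7747)
n_5 = (+0.9221, +0.3869)
n_6 = (+0.4763, +0.8793)
  (0,1): δ = 136.94°  ·
  (0,2): δ = 94.80°  ·
  (0,3): δ = 48.37°  ·
  (0,4): δ = 25.78°  ·
  (0,5): δ = 99.32°  ·
  (0,6): δ = 138.12°  ·
  (1,2): δ = 137.86°  ·
  (1,3): δ = 91.43°  ·
  (1,4): δ = 17.27°  ·
  (1,5): δ = 56.27°  ·
  (1,6): δ = 95.06°  ·
  (2,3): δ = 133.58°  ·
  (2,4): δ = 59.42°  ·
  (2,5): δ = 14.12°  ·
  (2,6): δ = 52.92°  ·
  (3,4): δ = 105.84°  ·
  (3,5): δ = 32.30°  ·
  (3,6): δ = 6.49°  ✓
  (4,5): δ = 106.46°  ·
  (4,6): δ = 67.67°  ·
  (5,6): δ = 141.20°  ·
antipodal pairs: 1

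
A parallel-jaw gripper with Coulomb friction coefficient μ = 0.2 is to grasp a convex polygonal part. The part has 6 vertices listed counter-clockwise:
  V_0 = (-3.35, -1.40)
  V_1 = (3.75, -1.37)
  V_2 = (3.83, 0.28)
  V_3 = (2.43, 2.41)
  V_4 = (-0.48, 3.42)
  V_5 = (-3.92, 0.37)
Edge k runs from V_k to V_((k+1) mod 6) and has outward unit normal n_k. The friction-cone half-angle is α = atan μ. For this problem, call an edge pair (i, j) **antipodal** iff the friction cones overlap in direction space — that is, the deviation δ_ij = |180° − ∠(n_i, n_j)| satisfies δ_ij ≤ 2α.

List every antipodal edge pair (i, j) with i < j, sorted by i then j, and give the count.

α = atan 0.2 = 11.31°;  2α = 22.62°
n_0 = (+0.0042, -1.0000)
n_1 = (+0.9988, -0.0484)
n_2 = (+0.8357, +0.5493)
n_3 = (+0.3279, +0.9447)
n_4 = (-0.6634, +0.7482)
n_5 = (-0.9519, -0.3065)
  (0,1): δ = 93.02°  ·
  (0,2): δ = 56.93°  ·
  (0,3): δ = 19.38°  ✓
  (0,4): δ = 41.32°  ·
  (0,5): δ = 107.61°  ·
  (1,2): δ = 143.91°  ·
  (1,3): δ = 106.37°  ·
  (1,4): δ = 45.66°  ·
  (1,5): δ = 20.63°  ✓
  (2,3): δ = 142.46°  ·
  (2,4): δ = 81.75°  ·
  (2,5): δ = 15.47°  ✓
  (3,4): δ = 119.30°  ·
  (3,5): δ = 53.01°  ·
  (4,5): δ = 113.71°  ·
antipodal pairs: 3

count = 3; pairs: (0,3), (1,5), (2,5)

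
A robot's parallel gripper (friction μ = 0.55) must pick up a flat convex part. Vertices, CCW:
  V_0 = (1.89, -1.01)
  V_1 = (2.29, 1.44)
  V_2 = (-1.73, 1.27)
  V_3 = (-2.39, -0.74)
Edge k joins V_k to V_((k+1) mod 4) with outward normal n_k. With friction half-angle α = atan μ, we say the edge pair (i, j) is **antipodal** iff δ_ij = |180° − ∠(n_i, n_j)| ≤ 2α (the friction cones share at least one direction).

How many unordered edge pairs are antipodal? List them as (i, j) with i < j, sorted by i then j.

α = atan 0.55 = 28.81°;  2α = 57.62°
n_0 = (+0.9869, -0.1611)
n_1 = (-0.0423, +0.9991)
n_2 = (-0.9501, +0.3120)
n_3 = (-0.0630, -0.9980)
  (0,1): δ = 78.31°  ·
  (0,2): δ = 8.91°  ✓
  (0,3): δ = 95.66°  ·
  (1,2): δ = 110.60°  ·
  (1,3): δ = 6.03°  ✓
  (2,3): δ = 75.43°  ·
antipodal pairs: 2

count = 2; pairs: (0,2), (1,3)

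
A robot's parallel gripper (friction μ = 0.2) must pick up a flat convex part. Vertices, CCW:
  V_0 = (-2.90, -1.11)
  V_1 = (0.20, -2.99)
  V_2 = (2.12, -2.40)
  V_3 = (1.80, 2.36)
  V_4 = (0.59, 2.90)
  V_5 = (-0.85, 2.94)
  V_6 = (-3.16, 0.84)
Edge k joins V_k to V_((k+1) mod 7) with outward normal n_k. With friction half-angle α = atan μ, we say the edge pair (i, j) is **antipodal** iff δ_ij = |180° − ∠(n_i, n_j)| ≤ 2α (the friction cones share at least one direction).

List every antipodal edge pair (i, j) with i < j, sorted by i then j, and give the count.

count = 3; pairs: (0,3), (1,4), (2,6)

α = atan 0.2 = 11.31°;  2α = 22.62°
n_0 = (-0.5185, -0.8550)
n_1 = (+0.2937, -0.9559)
n_2 = (+0.9977, +0.0671)
n_3 = (+0.4075, +0.9132)
n_4 = (+0.0278, +0.9996)
n_5 = (-0.6727, +0.7399)
n_6 = (-0.9912, -0.1322)
  (0,1): δ = 131.68°  ·
  (0,2): δ = 54.92°  ·
  (0,3): δ = 7.18°  ✓
  (0,4): δ = 29.64°  ·
  (0,5): δ = 73.51°  ·
  (0,6): δ = 128.83°  ·
  (1,2): δ = 103.24°  ·
  (1,3): δ = 41.13°  ·
  (1,4): δ = 18.67°  ✓
  (1,5): δ = 25.19°  ·
  (1,6): δ = 80.51°  ·
  (2,3): δ = 117.90°  ·
  (2,4): δ = 95.44°  ·
  (2,5): δ = 51.57°  ·
  (2,6): δ = 3.75°  ✓
  (3,4): δ = 157.54°  ·
  (3,5): δ = 113.68°  ·
  (3,6): δ = 58.36°  ·
  (4,5): δ = 136.14°  ·
  (4,6): δ = 80.81°  ·
  (5,6): δ = 124.68°  ·
antipodal pairs: 3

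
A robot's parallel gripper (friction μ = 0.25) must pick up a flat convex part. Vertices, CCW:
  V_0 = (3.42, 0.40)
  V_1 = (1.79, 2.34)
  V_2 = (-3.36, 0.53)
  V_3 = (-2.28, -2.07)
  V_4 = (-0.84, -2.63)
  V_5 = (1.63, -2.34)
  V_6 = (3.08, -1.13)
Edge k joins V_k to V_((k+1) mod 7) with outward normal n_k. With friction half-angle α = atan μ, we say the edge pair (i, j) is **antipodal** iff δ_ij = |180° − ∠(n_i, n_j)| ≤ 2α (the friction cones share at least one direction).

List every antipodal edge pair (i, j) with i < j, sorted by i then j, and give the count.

α = atan 0.25 = 14.04°;  2α = 28.07°
n_0 = (+0.7656, +0.6433)
n_1 = (-0.3316, +0.9434)
n_2 = (-0.9235, -0.3836)
n_3 = (-0.3624, -0.9320)
n_4 = (+0.1166, -0.9932)
n_5 = (+0.6407, -0.7678)
n_6 = (+0.9762, -0.2169)
  (0,1): δ = 110.67°  ·
  (0,2): δ = 17.48°  ✓
  (0,3): δ = 28.71°  ·
  (0,4): δ = 56.66°  ·
  (0,5): δ = 89.81°  ·
  (0,6): δ = 127.43°  ·
  (1,2): δ = 86.81°  ·
  (1,3): δ = 40.61°  ·
  (1,4): δ = 12.67°  ✓
  (1,5): δ = 20.48°  ✓
  (1,6): δ = 58.11°  ·
  (2,3): δ = 133.81°  ·
  (2,4): δ = 105.86°  ·
  (2,5): δ = 72.71°  ·
  (2,6): δ = 35.09°  ·
  (3,4): δ = 152.05°  ·
  (3,5): δ = 118.91°  ·
  (3,6): δ = 81.28°  ·
  (4,5): δ = 146.85°  ·
  (4,6): δ = 109.23°  ·
  (5,6): δ = 142.37°  ·
antipodal pairs: 3

count = 3; pairs: (0,2), (1,4), (1,5)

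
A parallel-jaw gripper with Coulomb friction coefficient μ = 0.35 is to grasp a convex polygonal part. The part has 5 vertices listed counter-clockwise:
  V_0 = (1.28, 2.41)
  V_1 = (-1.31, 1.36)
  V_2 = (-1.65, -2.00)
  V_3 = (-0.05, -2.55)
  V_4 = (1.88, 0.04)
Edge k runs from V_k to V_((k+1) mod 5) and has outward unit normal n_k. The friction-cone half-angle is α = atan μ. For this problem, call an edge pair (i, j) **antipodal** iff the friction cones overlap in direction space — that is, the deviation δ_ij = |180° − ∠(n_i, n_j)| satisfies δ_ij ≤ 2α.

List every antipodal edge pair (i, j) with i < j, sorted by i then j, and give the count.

α = atan 0.35 = 19.29°;  2α = 38.58°
n_0 = (-0.3757, +0.9267)
n_1 = (-0.9949, +0.1007)
n_2 = (-0.3251, -0.9457)
n_3 = (+0.8019, -0.5975)
n_4 = (+0.9694, +0.2454)
  (0,1): δ = 117.85°  ·
  (0,2): δ = 41.04°  ·
  (0,3): δ = 31.24°  ✓
  (0,4): δ = 82.14°  ·
  (1,2): δ = 103.19°  ·
  (1,3): δ = 30.91°  ✓
  (1,4): δ = 19.98°  ✓
  (2,3): δ = 107.72°  ·
  (2,4): δ = 56.82°  ·
  (3,4): δ = 129.10°  ·
antipodal pairs: 3

count = 3; pairs: (0,3), (1,3), (1,4)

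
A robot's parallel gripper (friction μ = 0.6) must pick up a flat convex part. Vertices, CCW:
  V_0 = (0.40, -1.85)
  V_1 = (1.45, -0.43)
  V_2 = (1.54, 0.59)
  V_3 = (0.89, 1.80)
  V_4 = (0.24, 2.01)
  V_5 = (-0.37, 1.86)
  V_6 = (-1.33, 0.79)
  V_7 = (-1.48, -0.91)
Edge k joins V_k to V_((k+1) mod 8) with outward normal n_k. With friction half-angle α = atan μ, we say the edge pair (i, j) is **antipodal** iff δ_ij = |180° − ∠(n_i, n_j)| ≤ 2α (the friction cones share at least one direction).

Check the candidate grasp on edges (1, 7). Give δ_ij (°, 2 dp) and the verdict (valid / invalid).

α = atan 0.6 = 30.96°;  2α = 61.93°
edge 1: e_1 = (+0.09, +1.02);  n_1 = (+0.9961, -0.0879)
edge 7: e_7 = (+1.88, -0.94);  n_7 = (-0.4472, -0.8944)
∠(n_1, n_7) = 111.52°
δ = |180° − 111.52°| = 68.48°
68.48° > 2α = 61.93°  →  invalid

δ = 68.48°, invalid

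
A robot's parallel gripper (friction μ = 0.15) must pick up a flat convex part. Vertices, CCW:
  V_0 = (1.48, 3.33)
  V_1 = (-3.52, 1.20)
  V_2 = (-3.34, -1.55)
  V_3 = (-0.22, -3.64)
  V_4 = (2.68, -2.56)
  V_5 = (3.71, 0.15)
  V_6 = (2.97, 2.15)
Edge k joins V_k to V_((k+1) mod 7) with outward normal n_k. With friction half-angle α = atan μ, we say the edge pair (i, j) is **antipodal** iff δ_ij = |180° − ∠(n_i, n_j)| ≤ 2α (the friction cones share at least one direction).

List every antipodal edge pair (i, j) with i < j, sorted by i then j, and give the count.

α = atan 0.15 = 8.53°;  2α = 17.06°
n_0 = (-0.3919, +0.9200)
n_1 = (-0.9979, -0.0653)
n_2 = (-0.5565, -0.8308)
n_3 = (+0.3490, -0.9371)
n_4 = (+0.9348, -0.3553)
n_5 = (+0.9379, +0.3470)
n_6 = (+0.6208, +0.7839)
  (0,1): δ = 109.33°  ·
  (0,2): δ = 56.89°  ·
  (0,3): δ = 2.65°  ✓
  (0,4): δ = 46.12°  ·
  (0,5): δ = 87.23°  ·
  (0,6): δ = 118.55°  ·
  (1,2): δ = 127.56°  ·
  (1,3): δ = 73.32°  ·
  (1,4): δ = 24.56°  ·
  (1,5): δ = 16.56°  ✓
  (1,6): δ = 47.88°  ·
  (2,3): δ = 125.76°  ·
  (2,4): δ = 76.99°  ·
  (2,5): δ = 35.88°  ·
  (2,6): δ = 4.56°  ✓
  (3,4): δ = 131.24°  ·
  (3,5): δ = 90.12°  ·
  (3,6): δ = 58.80°  ·
  (4,5): δ = 138.89°  ·
  (4,6): δ = 107.57°  ·
  (5,6): δ = 148.68°  ·
antipodal pairs: 3

count = 3; pairs: (0,3), (1,5), (2,6)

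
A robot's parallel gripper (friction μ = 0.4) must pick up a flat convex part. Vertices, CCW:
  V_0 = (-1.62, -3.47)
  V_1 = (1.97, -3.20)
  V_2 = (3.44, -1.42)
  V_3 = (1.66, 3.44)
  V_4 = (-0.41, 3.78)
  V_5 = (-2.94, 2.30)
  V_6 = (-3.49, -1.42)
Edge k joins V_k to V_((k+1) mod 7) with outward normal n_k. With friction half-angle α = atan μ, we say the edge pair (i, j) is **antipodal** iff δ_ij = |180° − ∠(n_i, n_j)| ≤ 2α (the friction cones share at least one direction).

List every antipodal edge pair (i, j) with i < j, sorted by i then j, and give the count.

count = 7; pairs: (0,3), (0,4), (1,4), (1,5), (2,5), (2,6), (3,6)

α = atan 0.4 = 21.80°;  2α = 43.60°
n_0 = (+0.0750, -0.9972)
n_1 = (+0.7711, -0.6368)
n_2 = (+0.9390, +0.3439)
n_3 = (+0.1621, +0.9868)
n_4 = (-0.5049, +0.8632)
n_5 = (-0.9892, +0.1463)
n_6 = (-0.7388, -0.6739)
  (0,1): δ = 133.85°  ·
  (0,2): δ = 74.19°  ·
  (0,3): δ = 13.63°  ✓
  (0,4): δ = 26.03°  ✓
  (0,5): δ = 77.29°  ·
  (0,6): δ = 128.07°  ·
  (1,2): δ = 120.33°  ·
  (1,3): δ = 59.78°  ·
  (1,4): δ = 20.12°  ✓
  (1,5): δ = 31.14°  ✓
  (1,6): δ = 81.92°  ·
  (2,3): δ = 119.44°  ·
  (2,4): δ = 79.79°  ·
  (2,5): δ = 28.53°  ✓
  (2,6): δ = 22.26°  ✓
  (3,4): δ = 140.35°  ·
  (3,5): δ = 89.08°  ·
  (3,6): δ = 38.30°  ✓
  (4,5): δ = 128.74°  ·
  (4,6): δ = 77.96°  ·
  (5,6): δ = 129.22°  ·
antipodal pairs: 7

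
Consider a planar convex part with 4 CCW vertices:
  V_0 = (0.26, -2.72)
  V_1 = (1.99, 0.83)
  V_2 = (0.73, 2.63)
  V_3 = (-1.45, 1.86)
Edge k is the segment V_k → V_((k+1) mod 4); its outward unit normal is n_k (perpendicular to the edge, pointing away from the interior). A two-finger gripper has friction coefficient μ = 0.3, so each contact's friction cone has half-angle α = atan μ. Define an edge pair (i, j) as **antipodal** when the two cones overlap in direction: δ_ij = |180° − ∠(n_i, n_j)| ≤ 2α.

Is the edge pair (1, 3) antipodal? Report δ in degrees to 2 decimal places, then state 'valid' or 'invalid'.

α = atan 0.3 = 16.70°;  2α = 33.40°
edge 1: e_1 = (-1.26, +1.80);  n_1 = (+0.8192, +0.5735)
edge 3: e_3 = (+1.71, -4.58);  n_3 = (-0.9368, -0.3498)
∠(n_1, n_3) = 165.48°
δ = |180° − 165.48°| = 14.52°
14.52° ≤ 2α = 33.40°  →  valid

δ = 14.52°, valid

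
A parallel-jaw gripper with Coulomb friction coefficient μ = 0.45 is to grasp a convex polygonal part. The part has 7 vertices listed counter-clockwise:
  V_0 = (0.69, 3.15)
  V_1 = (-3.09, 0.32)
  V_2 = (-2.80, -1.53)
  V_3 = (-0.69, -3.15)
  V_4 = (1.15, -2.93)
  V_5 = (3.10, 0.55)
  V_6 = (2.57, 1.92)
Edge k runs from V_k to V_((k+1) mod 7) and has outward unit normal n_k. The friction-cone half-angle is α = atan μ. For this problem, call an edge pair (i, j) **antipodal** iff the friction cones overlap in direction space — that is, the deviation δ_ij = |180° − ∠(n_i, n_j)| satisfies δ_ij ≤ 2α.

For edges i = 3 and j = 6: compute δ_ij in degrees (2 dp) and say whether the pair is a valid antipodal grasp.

δ = 40.01°, valid

α = atan 0.45 = 24.23°;  2α = 48.46°
edge 3: e_3 = (+1.84, +0.22);  n_3 = (+0.1187, -0.9929)
edge 6: e_6 = (-1.88, +1.23);  n_6 = (+0.5475, +0.8368)
∠(n_3, n_6) = 139.99°
δ = |180° − 139.99°| = 40.01°
40.01° ≤ 2α = 48.46°  →  valid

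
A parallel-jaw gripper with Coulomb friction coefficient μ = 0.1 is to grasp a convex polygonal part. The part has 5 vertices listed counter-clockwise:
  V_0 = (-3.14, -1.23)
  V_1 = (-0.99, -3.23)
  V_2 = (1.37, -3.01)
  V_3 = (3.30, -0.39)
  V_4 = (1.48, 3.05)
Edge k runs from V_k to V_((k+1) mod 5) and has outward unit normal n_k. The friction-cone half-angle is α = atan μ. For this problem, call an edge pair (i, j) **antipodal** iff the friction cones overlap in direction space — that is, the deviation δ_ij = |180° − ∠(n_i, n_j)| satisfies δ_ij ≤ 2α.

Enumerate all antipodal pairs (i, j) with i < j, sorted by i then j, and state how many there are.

α = atan 0.1 = 5.71°;  2α = 11.42°
n_0 = (-0.6811, -0.7322)
n_1 = (+0.0928, -0.9957)
n_2 = (+0.8051, -0.5931)
n_3 = (+0.8839, +0.4677)
n_4 = (-0.6796, +0.7336)
  (0,1): δ = 131.74°  ·
  (0,2): δ = 83.45°  ·
  (0,3): δ = 19.19°  ·
  (0,4): δ = 85.74°  ·
  (1,2): δ = 131.70°  ·
  (1,3): δ = 67.44°  ·
  (1,4): δ = 37.49°  ·
  (2,3): δ = 115.74°  ·
  (2,4): δ = 10.81°  ✓
  (3,4): δ = 75.07°  ·
antipodal pairs: 1

count = 1; pairs: (2,4)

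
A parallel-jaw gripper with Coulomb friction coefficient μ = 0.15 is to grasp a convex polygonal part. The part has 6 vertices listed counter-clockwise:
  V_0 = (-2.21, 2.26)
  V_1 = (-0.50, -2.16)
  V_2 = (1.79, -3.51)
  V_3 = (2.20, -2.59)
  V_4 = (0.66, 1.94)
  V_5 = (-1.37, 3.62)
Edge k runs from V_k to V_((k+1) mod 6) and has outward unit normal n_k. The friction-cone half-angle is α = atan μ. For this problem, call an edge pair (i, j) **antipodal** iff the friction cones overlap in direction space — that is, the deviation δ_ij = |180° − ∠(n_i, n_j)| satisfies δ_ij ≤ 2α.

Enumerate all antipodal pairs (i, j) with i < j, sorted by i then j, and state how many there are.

count = 3; pairs: (0,3), (1,4), (2,5)

α = atan 0.15 = 8.53°;  2α = 17.06°
n_0 = (-0.9326, -0.3608)
n_1 = (-0.5078, -0.8615)
n_2 = (+0.9134, -0.4071)
n_3 = (+0.9468, +0.3219)
n_4 = (+0.6376, +0.7704)
n_5 = (-0.8508, +0.5255)
  (0,1): δ = 141.67°  ·
  (0,2): δ = 45.17°  ·
  (0,3): δ = 2.37°  ✓
  (0,4): δ = 29.24°  ·
  (0,5): δ = 127.15°  ·
  (1,2): δ = 83.50°  ·
  (1,3): δ = 40.70°  ·
  (1,4): δ = 9.09°  ✓
  (1,5): δ = 88.82°  ·
  (2,3): δ = 137.20°  ·
  (2,4): δ = 105.59°  ·
  (2,5): δ = 7.68°  ✓
  (3,4): δ = 148.39°  ·
  (3,5): δ = 50.48°  ·
  (4,5): δ = 82.09°  ·
antipodal pairs: 3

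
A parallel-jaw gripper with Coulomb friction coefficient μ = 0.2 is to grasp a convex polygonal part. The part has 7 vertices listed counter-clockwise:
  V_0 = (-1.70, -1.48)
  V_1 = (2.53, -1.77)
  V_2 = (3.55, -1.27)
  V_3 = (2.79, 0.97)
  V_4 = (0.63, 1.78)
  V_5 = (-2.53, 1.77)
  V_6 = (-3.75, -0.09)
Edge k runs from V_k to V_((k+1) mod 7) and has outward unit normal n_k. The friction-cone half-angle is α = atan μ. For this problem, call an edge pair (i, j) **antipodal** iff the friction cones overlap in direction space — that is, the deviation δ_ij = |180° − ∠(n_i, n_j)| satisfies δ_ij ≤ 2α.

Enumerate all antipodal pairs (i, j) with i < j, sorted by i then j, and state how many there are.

count = 3; pairs: (0,3), (0,4), (3,6)

α = atan 0.2 = 11.31°;  2α = 22.62°
n_0 = (-0.0684, -0.9977)
n_1 = (+0.4402, -0.8979)
n_2 = (+0.9470, +0.3213)
n_3 = (+0.3511, +0.9363)
n_4 = (-0.0032, +1.0000)
n_5 = (-0.8362, +0.5485)
n_6 = (-0.5612, -0.8277)
  (0,1): δ = 149.96°  ·
  (0,2): δ = 67.34°  ·
  (0,3): δ = 16.63°  ✓
  (0,4): δ = 4.10°  ✓
  (0,5): δ = 60.66°  ·
  (0,6): δ = 149.78°  ·
  (1,2): δ = 97.37°  ·
  (1,3): δ = 46.67°  ·
  (1,4): δ = 25.93°  ·
  (1,5): δ = 30.62°  ·
  (1,6): δ = 119.75°  ·
  (2,3): δ = 129.30°  ·
  (2,4): δ = 108.56°  ·
  (2,5): δ = 52.00°  ·
  (2,6): δ = 37.12°  ·
  (3,4): δ = 159.26°  ·
  (3,5): δ = 102.71°  ·
  (3,6): δ = 13.58°  ✓
  (4,5): δ = 123.44°  ·
  (4,6): δ = 34.32°  ·
  (5,6): δ = 90.88°  ·
antipodal pairs: 3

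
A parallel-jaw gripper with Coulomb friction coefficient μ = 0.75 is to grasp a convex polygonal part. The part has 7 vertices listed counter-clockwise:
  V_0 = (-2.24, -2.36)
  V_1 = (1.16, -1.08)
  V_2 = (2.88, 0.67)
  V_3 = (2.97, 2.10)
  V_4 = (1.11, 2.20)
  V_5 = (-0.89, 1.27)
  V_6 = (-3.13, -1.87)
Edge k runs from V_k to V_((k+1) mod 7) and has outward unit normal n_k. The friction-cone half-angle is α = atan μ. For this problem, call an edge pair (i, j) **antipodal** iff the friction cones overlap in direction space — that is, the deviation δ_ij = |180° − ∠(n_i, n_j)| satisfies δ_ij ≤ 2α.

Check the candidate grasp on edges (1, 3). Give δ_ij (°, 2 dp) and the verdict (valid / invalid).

δ = 48.57°, valid

α = atan 0.75 = 36.87°;  2α = 73.74°
edge 1: e_1 = (+1.72, +1.75);  n_1 = (+0.7132, -0.7010)
edge 3: e_3 = (-1.86, +0.10);  n_3 = (+0.0537, +0.9986)
∠(n_1, n_3) = 131.43°
δ = |180° − 131.43°| = 48.57°
48.57° ≤ 2α = 73.74°  →  valid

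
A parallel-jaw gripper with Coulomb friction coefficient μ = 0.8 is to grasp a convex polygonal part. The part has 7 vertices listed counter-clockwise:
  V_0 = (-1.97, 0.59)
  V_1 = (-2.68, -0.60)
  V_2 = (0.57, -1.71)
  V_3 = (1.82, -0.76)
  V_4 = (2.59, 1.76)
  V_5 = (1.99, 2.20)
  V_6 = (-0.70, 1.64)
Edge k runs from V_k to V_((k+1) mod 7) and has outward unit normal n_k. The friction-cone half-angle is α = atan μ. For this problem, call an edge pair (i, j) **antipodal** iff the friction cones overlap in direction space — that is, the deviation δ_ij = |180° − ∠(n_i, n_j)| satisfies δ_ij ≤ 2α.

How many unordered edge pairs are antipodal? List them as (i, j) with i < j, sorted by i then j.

α = atan 0.8 = 38.66°;  2α = 77.32°
n_0 = (-0.8588, +0.5124)
n_1 = (-0.3232, -0.9463)
n_2 = (+0.6051, -0.7962)
n_3 = (+0.9564, -0.2922)
n_4 = (+0.5914, +0.8064)
n_5 = (-0.2038, +0.9790)
n_6 = (-0.6372, +0.7707)
  (0,1): δ = 78.04°  ·
  (0,2): δ = 21.94°  ✓
  (0,3): δ = 13.83°  ✓
  (0,4): δ = 84.57°  ·
  (0,5): δ = 132.58°  ·
  (0,6): δ = 160.40°  ·
  (1,2): δ = 123.91°  ·
  (1,3): δ = 88.13°  ·
  (1,4): δ = 17.40°  ✓
  (1,5): δ = 30.62°  ✓
  (1,6): δ = 58.44°  ✓
  (2,3): δ = 144.23°  ·
  (2,4): δ = 73.49°  ✓
  (2,5): δ = 25.48°  ✓
  (2,6): δ = 2.35°  ✓
  (3,4): δ = 109.26°  ·
  (3,5): δ = 61.25°  ✓
  (3,6): δ = 33.43°  ✓
  (4,5): δ = 131.99°  ·
  (4,6): δ = 104.16°  ·
  (5,6): δ = 152.18°  ·
antipodal pairs: 10

count = 10; pairs: (0,2), (0,3), (1,4), (1,5), (1,6), (2,4), (2,5), (2,6), (3,5), (3,6)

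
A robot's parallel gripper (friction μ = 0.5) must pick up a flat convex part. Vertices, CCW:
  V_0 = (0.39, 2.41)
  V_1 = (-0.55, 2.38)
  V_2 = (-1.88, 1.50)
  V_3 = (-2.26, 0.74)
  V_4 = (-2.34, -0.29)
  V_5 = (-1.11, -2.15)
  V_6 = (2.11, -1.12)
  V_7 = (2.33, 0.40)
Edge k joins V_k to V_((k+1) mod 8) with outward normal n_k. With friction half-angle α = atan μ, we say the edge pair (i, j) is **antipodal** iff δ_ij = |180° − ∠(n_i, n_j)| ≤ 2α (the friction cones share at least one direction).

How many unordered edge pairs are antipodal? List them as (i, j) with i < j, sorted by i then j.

count = 9; pairs: (0,5), (1,5), (1,6), (2,5), (2,6), (3,6), (3,7), (4,6), (4,7)

α = atan 0.5 = 26.57°;  2α = 53.13°
n_0 = (-0.0319, +0.9995)
n_1 = (-0.5518, +0.8340)
n_2 = (-0.8944, +0.4472)
n_3 = (-0.9970, +0.0774)
n_4 = (-0.8341, -0.5516)
n_5 = (+0.3047, -0.9525)
n_6 = (+0.9897, -0.1432)
n_7 = (+0.7195, +0.6945)
  (0,1): δ = 148.34°  ·
  (0,2): δ = 118.39°  ·
  (0,3): δ = 96.27°  ·
  (0,4): δ = 58.35°  ·
  (0,5): δ = 15.91°  ✓
  (0,6): δ = 79.94°  ·
  (0,7): δ = 132.16°  ·
  (1,2): δ = 150.06°  ·
  (1,3): δ = 127.93°  ·
  (1,4): δ = 90.01°  ·
  (1,5): δ = 15.75°  ✓
  (1,6): δ = 48.27°  ✓
  (1,7): δ = 100.49°  ·
  (2,3): δ = 157.88°  ·
  (2,4): δ = 119.96°  ·
  (2,5): δ = 45.70°  ✓
  (2,6): δ = 18.33°  ✓
  (2,7): δ = 70.55°  ·
  (3,4): δ = 142.08°  ·
  (3,5): δ = 67.82°  ·
  (3,6): δ = 3.79°  ✓
  (3,7): δ = 48.43°  ✓
  (4,5): δ = 105.74°  ·
  (4,6): δ = 41.71°  ✓
  (4,7): δ = 10.51°  ✓
  (5,6): δ = 115.97°  ·
  (5,7): δ = 63.75°  ·
  (6,7): δ = 127.78°  ·
antipodal pairs: 9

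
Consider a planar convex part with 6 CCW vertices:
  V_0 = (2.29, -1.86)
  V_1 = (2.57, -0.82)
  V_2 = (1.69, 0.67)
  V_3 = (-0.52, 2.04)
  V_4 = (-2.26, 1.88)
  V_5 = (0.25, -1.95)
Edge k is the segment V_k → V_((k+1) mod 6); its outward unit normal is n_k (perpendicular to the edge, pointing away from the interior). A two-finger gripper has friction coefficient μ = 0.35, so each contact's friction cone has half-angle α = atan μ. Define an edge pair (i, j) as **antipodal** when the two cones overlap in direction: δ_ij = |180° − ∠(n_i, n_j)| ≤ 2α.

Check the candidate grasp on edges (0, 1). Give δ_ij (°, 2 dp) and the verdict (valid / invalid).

δ = 134.37°, invalid

α = atan 0.35 = 19.29°;  2α = 38.58°
edge 0: e_0 = (+0.28, +1.04);  n_0 = (+0.9656, -0.2600)
edge 1: e_1 = (-0.88, +1.49);  n_1 = (+0.8610, +0.5085)
∠(n_0, n_1) = 45.63°
δ = |180° − 45.63°| = 134.37°
134.37° > 2α = 38.58°  →  invalid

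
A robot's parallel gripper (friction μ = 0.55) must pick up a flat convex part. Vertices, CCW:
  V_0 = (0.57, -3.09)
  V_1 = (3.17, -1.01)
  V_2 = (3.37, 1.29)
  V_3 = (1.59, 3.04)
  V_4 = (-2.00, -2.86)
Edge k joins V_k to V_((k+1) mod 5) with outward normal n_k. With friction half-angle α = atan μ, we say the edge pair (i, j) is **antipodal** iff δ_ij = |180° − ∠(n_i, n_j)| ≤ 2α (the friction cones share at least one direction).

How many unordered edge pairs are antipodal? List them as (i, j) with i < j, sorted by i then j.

α = atan 0.55 = 28.81°;  2α = 57.62°
n_0 = (+0.6247, -0.7809)
n_1 = (+0.9962, -0.0866)
n_2 = (+0.7011, +0.7131)
n_3 = (-0.8543, +0.5198)
n_4 = (-0.0891, -0.9960)
  (0,1): δ = 133.63°  ·
  (0,2): δ = 83.17°  ·
  (0,3): δ = 20.02°  ✓
  (0,4): δ = 136.23°  ·
  (1,2): δ = 129.54°  ·
  (1,3): δ = 26.35°  ✓
  (1,4): δ = 89.86°  ·
  (2,3): δ = 76.81°  ·
  (2,4): δ = 39.40°  ✓
  (3,4): δ = 63.79°  ·
antipodal pairs: 3

count = 3; pairs: (0,3), (1,3), (2,4)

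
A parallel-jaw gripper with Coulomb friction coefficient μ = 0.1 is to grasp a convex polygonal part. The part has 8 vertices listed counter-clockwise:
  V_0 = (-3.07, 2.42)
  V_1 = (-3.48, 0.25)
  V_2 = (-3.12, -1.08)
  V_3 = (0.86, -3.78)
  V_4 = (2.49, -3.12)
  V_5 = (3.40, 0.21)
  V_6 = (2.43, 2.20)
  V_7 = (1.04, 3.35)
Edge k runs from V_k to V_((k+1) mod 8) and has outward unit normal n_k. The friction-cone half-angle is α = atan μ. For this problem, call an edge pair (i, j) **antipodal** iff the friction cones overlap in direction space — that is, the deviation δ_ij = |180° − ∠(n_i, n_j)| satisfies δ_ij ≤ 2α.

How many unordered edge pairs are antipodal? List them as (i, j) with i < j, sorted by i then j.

α = atan 0.1 = 5.71°;  2α = 11.42°
n_0 = (-0.9826, +0.1857)
n_1 = (-0.9653, -0.2613)
n_2 = (-0.5614, -0.8275)
n_3 = (+0.3753, -0.9269)
n_4 = (+0.9646, -0.2636)
n_5 = (+0.8989, +0.4382)
n_6 = (+0.6375, +0.7705)
n_7 = (-0.2207, +0.9753)
  (0,1): δ = 154.15°  ·
  (0,2): δ = 113.45°  ·
  (0,3): δ = 57.26°  ·
  (0,4): δ = 4.58°  ✓
  (0,5): δ = 36.69°  ·
  (0,6): δ = 61.10°  ·
  (0,7): δ = 113.45°  ·
  (1,2): δ = 139.30°  ·
  (1,3): δ = 83.10°  ·
  (1,4): δ = 30.43°  ·
  (1,5): δ = 10.84°  ✓
  (1,6): δ = 35.25°  ·
  (1,7): δ = 87.60°  ·
  (2,3): δ = 123.80°  ·
  (2,4): δ = 71.13°  ·
  (2,5): δ = 29.86°  ·
  (2,6): δ = 5.45°  ✓
  (2,7): δ = 46.90°  ·
  (3,4): δ = 127.33°  ·
  (3,5): δ = 86.06°  ·
  (3,6): δ = 61.65°  ·
  (3,7): δ = 9.29°  ✓
  (4,5): δ = 138.73°  ·
  (4,6): δ = 114.32°  ·
  (4,7): δ = 61.97°  ·
  (5,6): δ = 155.59°  ·
  (5,7): δ = 103.24°  ·
  (6,7): δ = 127.65°  ·
antipodal pairs: 4

count = 4; pairs: (0,4), (1,5), (2,6), (3,7)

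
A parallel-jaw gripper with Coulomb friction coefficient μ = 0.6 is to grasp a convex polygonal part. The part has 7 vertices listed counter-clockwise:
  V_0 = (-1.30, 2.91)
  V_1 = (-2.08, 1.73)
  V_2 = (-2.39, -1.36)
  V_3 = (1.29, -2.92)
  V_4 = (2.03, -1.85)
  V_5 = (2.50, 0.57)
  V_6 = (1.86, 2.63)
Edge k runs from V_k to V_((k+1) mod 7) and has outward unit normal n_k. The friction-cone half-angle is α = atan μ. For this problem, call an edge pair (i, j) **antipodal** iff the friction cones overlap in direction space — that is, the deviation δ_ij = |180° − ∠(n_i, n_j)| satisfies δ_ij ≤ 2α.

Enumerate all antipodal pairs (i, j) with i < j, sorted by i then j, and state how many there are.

α = atan 0.6 = 30.96°;  2α = 61.93°
n_0 = (-0.8342, +0.5514)
n_1 = (-0.9950, +0.0998)
n_2 = (-0.3903, -0.9207)
n_3 = (+0.8225, -0.5688)
n_4 = (+0.9817, -0.1907)
n_5 = (+0.9550, +0.2967)
n_6 = (+0.0883, +0.9961)
  (0,1): δ = 152.26°  ·
  (0,2): δ = 79.51°  ·
  (0,3): δ = 1.20°  ✓
  (0,4): δ = 22.47°  ✓
  (0,5): δ = 50.72°  ✓
  (0,6): δ = 118.40°  ·
  (1,2): δ = 107.24°  ·
  (1,3): δ = 28.94°  ✓
  (1,4): δ = 5.26°  ✓
  (1,5): δ = 22.99°  ✓
  (1,6): δ = 90.67°  ·
  (2,3): δ = 101.69°  ·
  (2,4): δ = 78.02°  ·
  (2,5): δ = 49.77°  ✓
  (2,6): δ = 17.91°  ✓
  (3,4): δ = 156.32°  ·
  (3,5): δ = 128.07°  ·
  (3,6): δ = 60.40°  ✓
  (4,5): δ = 151.75°  ·
  (4,6): δ = 84.07°  ·
  (5,6): δ = 112.32°  ·
antipodal pairs: 9

count = 9; pairs: (0,3), (0,4), (0,5), (1,3), (1,4), (1,5), (2,5), (2,6), (3,6)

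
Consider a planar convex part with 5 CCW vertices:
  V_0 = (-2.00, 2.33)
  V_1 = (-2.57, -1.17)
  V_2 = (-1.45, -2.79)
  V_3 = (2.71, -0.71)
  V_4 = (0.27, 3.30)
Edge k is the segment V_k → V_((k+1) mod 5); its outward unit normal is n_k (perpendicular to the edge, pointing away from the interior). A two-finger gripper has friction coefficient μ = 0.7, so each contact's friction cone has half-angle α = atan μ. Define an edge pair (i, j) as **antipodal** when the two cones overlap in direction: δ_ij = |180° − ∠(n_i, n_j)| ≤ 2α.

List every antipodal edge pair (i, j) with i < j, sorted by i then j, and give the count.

count = 4; pairs: (0,2), (0,3), (1,3), (2,4)

α = atan 0.7 = 34.99°;  2α = 69.98°
n_0 = (-0.9870, +0.1607)
n_1 = (-0.8226, -0.5687)
n_2 = (+0.4472, -0.8944)
n_3 = (+0.8543, +0.5198)
n_4 = (-0.3929, +0.9196)
  (0,1): δ = 136.09°  ·
  (0,2): δ = 54.19°  ✓
  (0,3): δ = 40.57°  ✓
  (0,4): δ = 122.39°  ·
  (1,2): δ = 98.09°  ·
  (1,3): δ = 3.34°  ✓
  (1,4): δ = 78.48°  ·
  (2,3): δ = 85.25°  ·
  (2,4): δ = 3.43°  ✓
  (3,4): δ = 98.18°  ·
antipodal pairs: 4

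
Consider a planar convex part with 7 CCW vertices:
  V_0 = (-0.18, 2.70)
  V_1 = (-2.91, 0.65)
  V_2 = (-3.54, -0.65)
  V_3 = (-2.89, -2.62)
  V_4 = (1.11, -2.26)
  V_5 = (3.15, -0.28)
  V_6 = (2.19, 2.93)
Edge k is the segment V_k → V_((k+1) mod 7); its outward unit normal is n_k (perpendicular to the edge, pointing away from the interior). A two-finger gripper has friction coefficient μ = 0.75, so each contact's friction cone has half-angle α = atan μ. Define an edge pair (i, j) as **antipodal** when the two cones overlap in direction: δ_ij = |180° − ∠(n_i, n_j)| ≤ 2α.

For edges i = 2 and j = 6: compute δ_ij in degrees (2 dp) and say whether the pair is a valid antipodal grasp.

α = atan 0.75 = 36.87°;  2α = 73.74°
edge 2: e_2 = (+0.65, -1.97);  n_2 = (-0.9496, -0.3133)
edge 6: e_6 = (-2.37, -0.23);  n_6 = (-0.0966, +0.9953)
∠(n_2, n_6) = 102.72°
δ = |180° − 102.72°| = 77.28°
77.28° > 2α = 73.74°  →  invalid

δ = 77.28°, invalid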